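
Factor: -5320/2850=-1*2^2*3^ (-1)*5^ (-1)*7^1=-28/15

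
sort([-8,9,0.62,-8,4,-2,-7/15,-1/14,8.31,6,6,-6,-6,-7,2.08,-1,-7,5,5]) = [-8,-8,-7,-7,-6,-6,-2,-1,-7/15,-1/14,0.62,2.08,4,5,5,6,6,8.31,9]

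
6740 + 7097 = 13837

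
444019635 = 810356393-366336758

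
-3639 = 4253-7892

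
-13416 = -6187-7229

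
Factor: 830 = 2^1 * 5^1 * 83^1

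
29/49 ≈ 0.592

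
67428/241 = 279 + 189/241 ≈ 279.78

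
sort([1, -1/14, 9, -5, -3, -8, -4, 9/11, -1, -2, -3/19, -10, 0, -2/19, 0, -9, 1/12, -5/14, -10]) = [-10, -10, -9, -8, -5, -4, -3, -2, -1, -5/14, -3/19, -2/19, -1/14, 0, 0, 1/12, 9/11, 1, 9]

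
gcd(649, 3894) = 649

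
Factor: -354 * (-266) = 2^2 * 3^1 * 7^1 * 19^1 * 59^1 = 94164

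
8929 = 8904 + 25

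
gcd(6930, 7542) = 18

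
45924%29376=16548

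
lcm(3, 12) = 12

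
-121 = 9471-9592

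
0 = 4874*0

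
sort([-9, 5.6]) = [-9, 5.6]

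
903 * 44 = 39732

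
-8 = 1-9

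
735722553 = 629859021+105863532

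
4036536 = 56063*72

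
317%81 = 74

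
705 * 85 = 59925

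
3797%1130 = 407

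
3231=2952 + 279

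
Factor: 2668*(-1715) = -1*2^2*5^1*7^3*23^1*29^1 = -4575620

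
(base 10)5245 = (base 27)757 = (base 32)53t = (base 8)12175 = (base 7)21202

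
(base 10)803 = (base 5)11203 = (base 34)nl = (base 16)323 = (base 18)28b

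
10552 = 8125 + 2427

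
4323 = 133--4190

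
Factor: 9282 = 2^1 * 3^1 * 7^1 * 13^1 * 17^1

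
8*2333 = 18664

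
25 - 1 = 24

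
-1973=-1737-236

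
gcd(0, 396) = 396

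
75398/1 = 75398 = 75398.00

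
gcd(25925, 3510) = 5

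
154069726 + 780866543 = 934936269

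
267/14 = 19 + 1/14 ≈ 19.07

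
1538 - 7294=-5756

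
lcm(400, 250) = 2000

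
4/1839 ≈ 0.00218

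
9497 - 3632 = 5865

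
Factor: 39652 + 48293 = 3^1*5^1*11^1*13^1*41^1 = 87945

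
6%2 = 0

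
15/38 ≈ 0.395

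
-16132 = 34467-50599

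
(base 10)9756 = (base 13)4596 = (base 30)ap6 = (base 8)23034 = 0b10011000011100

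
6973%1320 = 373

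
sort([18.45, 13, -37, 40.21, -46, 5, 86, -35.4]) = [-46, -37, -35.4, 5, 13, 18.45, 40.21, 86]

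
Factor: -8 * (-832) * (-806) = -1 * 2^10 * 13^2 * 31^1 = -5364736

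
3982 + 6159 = 10141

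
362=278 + 84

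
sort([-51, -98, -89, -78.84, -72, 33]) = [-98, -89, -78.84, -72, -51, 33]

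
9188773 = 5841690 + 3347083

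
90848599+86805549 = 177654148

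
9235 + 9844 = 19079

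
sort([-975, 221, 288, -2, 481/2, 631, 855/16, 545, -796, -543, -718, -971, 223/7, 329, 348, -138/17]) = [-975, -971, -796, -718, -543, -138/17, -2, 223/7, 855/16, 221, 481/2, 288, 329, 348, 545, 631]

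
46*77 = 3542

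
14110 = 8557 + 5553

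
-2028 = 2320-4348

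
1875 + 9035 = 10910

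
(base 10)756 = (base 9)1030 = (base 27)110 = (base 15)356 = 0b1011110100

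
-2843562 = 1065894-3909456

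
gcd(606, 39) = 3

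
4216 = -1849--6065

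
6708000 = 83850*80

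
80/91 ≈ 0.879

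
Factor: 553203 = 3^3*7^1*2927^1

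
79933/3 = 26644 + 1/3 ≈ 26644.33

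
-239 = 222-461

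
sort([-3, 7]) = [-3, 7]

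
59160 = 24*2465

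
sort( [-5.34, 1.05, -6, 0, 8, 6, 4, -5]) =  [-6, -5.34, -5, 0, 1.05, 4, 6, 8]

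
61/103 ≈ 0.592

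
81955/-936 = -87 - 523/936 ≈ -87.56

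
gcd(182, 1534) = 26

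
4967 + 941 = 5908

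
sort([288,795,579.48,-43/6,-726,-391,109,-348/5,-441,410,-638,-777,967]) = [-777,-726,-638,-441,-391,-348/5,-43/6,109,288,410,579.48,795,967]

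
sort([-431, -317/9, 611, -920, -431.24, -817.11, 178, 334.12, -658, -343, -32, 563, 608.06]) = [-920, -817.11, -658, -431.24, -431, -343, -317/9, -32, 178, 334.12, 563, 608.06, 611]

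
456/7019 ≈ 0.0650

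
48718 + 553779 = 602497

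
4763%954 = 947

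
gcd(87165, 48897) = 9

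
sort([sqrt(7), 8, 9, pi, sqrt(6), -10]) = [-10, sqrt(6), sqrt(7), pi, 8, 9]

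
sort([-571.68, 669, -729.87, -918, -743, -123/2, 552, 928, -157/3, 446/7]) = [-918, -743, -729.87, -571.68, -123/2, -157/3, 446/7, 552, 669, 928]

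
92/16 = 5+3/4 = 5.75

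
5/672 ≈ 0.00744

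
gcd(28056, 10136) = 56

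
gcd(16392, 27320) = 5464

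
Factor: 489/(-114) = -1*2^(-1)*19^(-1)*163^1 = -163/38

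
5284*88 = 464992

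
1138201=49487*23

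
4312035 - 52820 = 4259215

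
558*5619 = 3135402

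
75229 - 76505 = -1276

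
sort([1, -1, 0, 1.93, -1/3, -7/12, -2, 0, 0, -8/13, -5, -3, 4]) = [-5, -3, -2, -1, -8/13, -7/12, -1/3, 0, 0, 0, 1, 1.93, 4]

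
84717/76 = 1114 + 53/76≈1114.70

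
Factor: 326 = 2^1*163^1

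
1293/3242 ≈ 0.399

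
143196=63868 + 79328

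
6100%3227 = 2873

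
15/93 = 5/31 ≈ 0.161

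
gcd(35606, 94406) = 2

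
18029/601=29 + 600/601 ≈ 30.00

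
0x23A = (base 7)1443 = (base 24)NI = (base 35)GA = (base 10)570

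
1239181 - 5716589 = -4477408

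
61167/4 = 15291+3/4 = 15291.75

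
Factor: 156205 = 5^1*7^1*4463^1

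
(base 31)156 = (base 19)321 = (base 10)1122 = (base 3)1112120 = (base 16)462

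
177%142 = 35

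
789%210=159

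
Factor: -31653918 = -1 * 2^1 * 3^2 * 89^1 * 19759^1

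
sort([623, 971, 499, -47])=[-47, 499, 623, 971]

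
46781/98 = 6683/14 ≈ 477.36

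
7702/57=135 + 7/57 ≈ 135.12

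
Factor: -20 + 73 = 53^1 = 53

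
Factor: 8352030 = 2^1*3^1*5^1*199^1*1399^1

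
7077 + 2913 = 9990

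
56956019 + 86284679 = 143240698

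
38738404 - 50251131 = -11512727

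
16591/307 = 54 + 13/307 ≈ 54.04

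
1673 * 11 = 18403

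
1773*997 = 1767681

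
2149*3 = 6447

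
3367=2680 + 687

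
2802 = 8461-5659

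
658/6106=329/3053 ≈ 0.108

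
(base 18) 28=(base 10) 44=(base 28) 1g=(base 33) 1b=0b101100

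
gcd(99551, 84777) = 1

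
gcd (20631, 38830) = 1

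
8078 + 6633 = 14711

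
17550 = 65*270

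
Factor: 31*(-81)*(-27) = 3^7*31^1 = 67797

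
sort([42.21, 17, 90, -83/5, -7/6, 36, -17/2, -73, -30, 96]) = [-73, -30, -83/5, -17/2, -7/6, 17, 36, 42.21, 90, 96]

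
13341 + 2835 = 16176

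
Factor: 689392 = 2^4*11^1*3917^1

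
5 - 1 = 4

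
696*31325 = 21802200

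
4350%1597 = 1156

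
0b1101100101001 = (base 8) 15451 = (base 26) a7b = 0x1b29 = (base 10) 6953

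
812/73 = 11 + 9/73 ≈ 11.12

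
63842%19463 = 5453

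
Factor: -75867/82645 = -1 * 3^1 * 5^(-1) * 11^3 * 19^1 * 16529^(-1)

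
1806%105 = 21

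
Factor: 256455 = 3^2*5^1*41^1*139^1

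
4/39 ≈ 0.103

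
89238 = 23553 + 65685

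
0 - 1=-1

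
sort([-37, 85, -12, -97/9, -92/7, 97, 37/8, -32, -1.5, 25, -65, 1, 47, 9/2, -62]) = [-65, -62, -37, -32, -92/7, -12, -97/9, -1.5, 1, 9/2, 37/8, 25, 47, 85, 97]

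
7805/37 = 210 + 35/37 ≈ 210.95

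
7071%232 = 111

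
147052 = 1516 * 97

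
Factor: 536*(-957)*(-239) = 2^3*3^1*11^1*29^1*67^1*239^1 = 122595528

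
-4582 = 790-5372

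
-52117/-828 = 62 + 781/828 ≈ 62.94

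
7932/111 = 71 + 17/37 ≈ 71.46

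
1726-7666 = -5940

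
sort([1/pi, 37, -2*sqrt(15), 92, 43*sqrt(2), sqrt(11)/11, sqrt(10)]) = [-2*sqrt(15), sqrt(11)/11, 1/pi, sqrt(10), 37, 43*sqrt(2), 92]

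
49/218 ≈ 0.225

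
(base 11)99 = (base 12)90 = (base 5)413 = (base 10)108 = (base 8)154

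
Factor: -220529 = -1*220529^1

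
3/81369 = 1/27123 ≈ 0.0000369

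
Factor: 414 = 2^1 * 3^2 * 23^1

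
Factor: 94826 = 2^1 * 17^1 * 2789^1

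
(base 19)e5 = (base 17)fg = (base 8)417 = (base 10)271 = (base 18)f1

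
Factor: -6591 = -1*3^1*13^3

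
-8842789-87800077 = -96642866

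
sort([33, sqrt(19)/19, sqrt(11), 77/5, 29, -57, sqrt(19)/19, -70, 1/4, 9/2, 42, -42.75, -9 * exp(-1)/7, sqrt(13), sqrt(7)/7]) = [-70, -57, -42.75, -9 * exp(-1)/7, sqrt(19)/19, sqrt(19)/19, 1/4, sqrt(7)/7, sqrt(11), sqrt(13), 9/2, 77/5, 29, 33, 42]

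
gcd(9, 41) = 1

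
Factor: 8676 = 2^2 * 3^2 * 241^1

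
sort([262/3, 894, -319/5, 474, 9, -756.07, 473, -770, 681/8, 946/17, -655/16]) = [-770, -756.07, -319/5, -655/16, 9, 946/17, 681/8, 262/3, 473, 474, 894]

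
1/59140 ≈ 0.0000169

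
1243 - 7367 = -6124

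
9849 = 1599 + 8250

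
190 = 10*19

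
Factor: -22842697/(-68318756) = 2^(-2)*11^(-1)*19^(-1)*71^(-1)*1151^(-1)*1171^1*19507^1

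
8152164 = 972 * 8387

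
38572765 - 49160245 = -10587480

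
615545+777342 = 1392887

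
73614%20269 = 12807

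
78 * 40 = 3120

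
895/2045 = 179/409 ≈ 0.438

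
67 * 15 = 1005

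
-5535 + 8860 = 3325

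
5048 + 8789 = 13837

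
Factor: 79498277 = 181^1*439217^1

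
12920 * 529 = 6834680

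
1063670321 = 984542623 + 79127698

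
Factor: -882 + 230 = -1*2^2*163^1 = -652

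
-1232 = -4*308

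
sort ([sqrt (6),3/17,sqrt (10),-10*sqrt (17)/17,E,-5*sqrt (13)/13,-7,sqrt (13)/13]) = [-7,-10*sqrt (17)/17,-5*sqrt (13)/13,3/17,sqrt (13)/13,sqrt (6),E,sqrt (10)]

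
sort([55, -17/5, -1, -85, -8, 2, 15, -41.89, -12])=[-85, -41.89, -12, -8, -17/5, -1, 2, 15, 55]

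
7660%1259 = 106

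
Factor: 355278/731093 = 2^1 * 3^1 * 7^1 * 769^1 * 66463^(-1) = 32298/66463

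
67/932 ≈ 0.0719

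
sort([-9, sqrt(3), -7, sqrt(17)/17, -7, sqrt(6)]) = [-9, -7, -7, sqrt(17)/17, sqrt(3), sqrt(6)]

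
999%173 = 134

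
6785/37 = 183 + 14/37 ≈ 183.38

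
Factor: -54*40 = -1*2^4*3^3*5^1 = -2160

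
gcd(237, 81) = 3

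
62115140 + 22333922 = 84449062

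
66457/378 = 175 + 307/378≈175.81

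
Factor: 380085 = 3^1*5^1*25339^1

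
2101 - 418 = 1683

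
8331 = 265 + 8066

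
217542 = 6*36257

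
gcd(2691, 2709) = 9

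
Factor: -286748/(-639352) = 2^(-1) * 11^1 * 19^1 * 233^(-1) = 209/466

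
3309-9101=-5792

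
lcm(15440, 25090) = 200720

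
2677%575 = 377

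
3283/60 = 54 + 43/60 ≈ 54.72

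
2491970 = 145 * 17186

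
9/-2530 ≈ -0.00356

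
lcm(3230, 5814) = 29070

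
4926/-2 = -2463 = -2463.00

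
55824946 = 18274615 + 37550331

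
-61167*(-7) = 428169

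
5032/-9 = -559 - 1/9 ≈ -559.11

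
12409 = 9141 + 3268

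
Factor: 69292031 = 19^1*23^1*158563^1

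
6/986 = 3/493 ≈ 0.00609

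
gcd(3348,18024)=12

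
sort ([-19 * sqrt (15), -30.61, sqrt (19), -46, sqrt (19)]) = [-19 * sqrt (15), -46, -30.61, sqrt (19), sqrt (19)]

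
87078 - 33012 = 54066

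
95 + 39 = 134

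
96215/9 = 10690 + 5/9 ≈ 10690.56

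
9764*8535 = 83335740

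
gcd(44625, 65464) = 7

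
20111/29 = 693 + 14/29 ≈ 693.48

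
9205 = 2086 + 7119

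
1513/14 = 108+1/14 ≈ 108.07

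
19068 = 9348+9720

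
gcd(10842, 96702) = 6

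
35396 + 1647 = 37043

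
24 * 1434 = 34416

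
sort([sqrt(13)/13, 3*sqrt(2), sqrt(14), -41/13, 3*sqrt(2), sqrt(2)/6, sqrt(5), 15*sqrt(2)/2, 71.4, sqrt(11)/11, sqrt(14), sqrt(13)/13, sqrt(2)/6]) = [-41/13, sqrt(2)/6, sqrt(2)/6, sqrt(13)/13, sqrt(13)/13, sqrt(11)/11, sqrt(5), sqrt(14), sqrt(14), 3*sqrt(2), 3*sqrt(2), 15*sqrt(2)/2, 71.4]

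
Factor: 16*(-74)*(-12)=2^7*3^1*37^1=14208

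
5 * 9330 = 46650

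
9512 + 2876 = 12388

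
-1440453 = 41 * (-35133)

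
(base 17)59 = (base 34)2q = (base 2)1011110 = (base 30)34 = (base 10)94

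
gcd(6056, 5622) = 2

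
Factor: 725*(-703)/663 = -1*3^(-1)*5^2*13^(-1)*17^(-1)*19^1*29^1*37^1 = -509675/663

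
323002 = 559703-236701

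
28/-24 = -7/6 ≈ -1.17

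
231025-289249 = -58224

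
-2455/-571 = 4 + 171/571 ≈ 4.30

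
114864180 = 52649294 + 62214886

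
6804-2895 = 3909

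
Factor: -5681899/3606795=-1 * 3^(-3) * 5^(-1) * 26717^(-1) * 5681899^1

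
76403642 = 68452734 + 7950908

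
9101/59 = 154 + 15/59 ≈ 154.25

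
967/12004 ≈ 0.0806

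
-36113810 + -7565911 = -43679721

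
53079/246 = 215 + 63/82 ≈ 215.77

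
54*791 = 42714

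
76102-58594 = 17508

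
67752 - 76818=-9066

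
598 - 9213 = -8615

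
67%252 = 67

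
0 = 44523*0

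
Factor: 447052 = 2^2 * 73^1 * 1531^1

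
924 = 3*308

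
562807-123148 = 439659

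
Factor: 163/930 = 2^(-1)*3^(-1)*5^(-1)*31^(-1)*163^1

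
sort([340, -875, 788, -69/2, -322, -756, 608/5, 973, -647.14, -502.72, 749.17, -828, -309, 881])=[-875, -828, -756, -647.14, -502.72, -322, -309, -69/2, 608/5, 340, 749.17, 788, 881, 973]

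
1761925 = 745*2365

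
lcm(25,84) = 2100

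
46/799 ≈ 0.0576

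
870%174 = 0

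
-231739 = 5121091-5352830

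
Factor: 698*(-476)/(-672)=2^(-2)*3^(-1)*17^1*349^1=5933/12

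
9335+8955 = 18290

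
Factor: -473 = -1*11^1*43^1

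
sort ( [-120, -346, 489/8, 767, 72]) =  [-346, -120, 489/8, 72, 767]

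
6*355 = 2130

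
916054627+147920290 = 1063974917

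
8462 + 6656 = 15118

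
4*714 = 2856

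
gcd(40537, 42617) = 1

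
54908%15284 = 9056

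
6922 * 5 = 34610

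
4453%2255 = 2198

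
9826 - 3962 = 5864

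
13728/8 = 1716 = 1716.00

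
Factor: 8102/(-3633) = -1*2^1*3^(-1)*7^(-1)*173^(-1)*4051^1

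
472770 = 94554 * 5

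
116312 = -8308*(-14)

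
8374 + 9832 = 18206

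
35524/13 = 2732+8/13 ≈ 2732.62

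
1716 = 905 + 811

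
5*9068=45340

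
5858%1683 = 809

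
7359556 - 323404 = 7036152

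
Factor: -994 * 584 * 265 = -1 * 2^4 * 5^1 * 7^1 * 53^1 * 71^1 * 73^1 = -153831440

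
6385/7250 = 1277/1450 ≈ 0.881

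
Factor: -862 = -1*2^1*431^1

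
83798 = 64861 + 18937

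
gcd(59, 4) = 1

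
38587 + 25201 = 63788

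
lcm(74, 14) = 518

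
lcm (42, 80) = 1680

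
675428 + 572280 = 1247708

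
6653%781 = 405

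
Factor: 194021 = 17^1*101^1*113^1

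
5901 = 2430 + 3471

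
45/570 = 3/38≈0.0789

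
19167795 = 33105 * 579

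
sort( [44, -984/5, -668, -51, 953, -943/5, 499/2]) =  [-668, -984/5, -943/5, -51, 44, 499/2, 953]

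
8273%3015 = 2243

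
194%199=194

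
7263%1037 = 4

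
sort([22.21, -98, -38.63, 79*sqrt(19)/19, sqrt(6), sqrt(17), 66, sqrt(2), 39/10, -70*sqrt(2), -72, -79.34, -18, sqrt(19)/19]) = [-70*sqrt(2), -98, -79.34, -72, -38.63, -18, sqrt(19)/19, sqrt(2), sqrt(6), 39/10, sqrt(17), 79*sqrt(19)/19, 22.21, 66]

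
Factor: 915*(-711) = -1*3^3*5^1*61^1*79^1 = -650565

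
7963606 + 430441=8394047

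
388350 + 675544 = 1063894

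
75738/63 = 1202 + 4/21 ≈ 1202.19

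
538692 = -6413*(-84)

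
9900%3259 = 123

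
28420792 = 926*30692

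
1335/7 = 190 + 5/7≈190.71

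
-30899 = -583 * 53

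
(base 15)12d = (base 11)224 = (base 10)268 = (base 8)414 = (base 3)100221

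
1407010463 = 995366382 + 411644081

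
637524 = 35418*18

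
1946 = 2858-912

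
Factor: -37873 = -1 * 11^2 * 313^1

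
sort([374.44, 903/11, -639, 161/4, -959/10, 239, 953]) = [-639, -959/10, 161/4, 903/11, 239, 374.44, 953]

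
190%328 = 190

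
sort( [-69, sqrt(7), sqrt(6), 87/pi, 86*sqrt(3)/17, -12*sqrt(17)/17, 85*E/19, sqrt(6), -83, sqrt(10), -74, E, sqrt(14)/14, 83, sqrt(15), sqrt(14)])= [-83, -74, -69, -12*sqrt(17)/17, sqrt(14)/14, sqrt(6), sqrt(6), sqrt(7), E, sqrt(10), sqrt(14), sqrt(15), 86*sqrt(3)/17, 85*E/19, 87/pi, 83]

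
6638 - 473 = 6165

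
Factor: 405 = 3^4 * 5^1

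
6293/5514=1 + 779/5514 ≈ 1.14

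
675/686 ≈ 0.984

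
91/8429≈0.0108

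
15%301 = 15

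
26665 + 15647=42312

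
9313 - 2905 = 6408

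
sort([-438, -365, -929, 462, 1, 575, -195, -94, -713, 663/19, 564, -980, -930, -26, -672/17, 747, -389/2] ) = [-980, -930, -929, -713, -438, -365, -195, -389/2, -94, -672/17, -26, 1, 663/19, 462, 564, 575, 747] 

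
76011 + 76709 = 152720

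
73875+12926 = 86801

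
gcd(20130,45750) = 1830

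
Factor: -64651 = -1*17^1*3803^1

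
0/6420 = 0 = 0.00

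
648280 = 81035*8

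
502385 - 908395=-406010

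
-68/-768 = 17/192 ≈ 0.0885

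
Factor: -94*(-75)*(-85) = -1*2^1*3^1*5^3*17^1*47^1 = -599250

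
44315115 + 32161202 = 76476317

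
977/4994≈0.196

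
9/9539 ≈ 0.000943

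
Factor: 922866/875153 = 2^1*3^1*7^2*43^1*73^1*107^(-1)*8179^(-1)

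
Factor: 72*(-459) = -1*2^3*3^5*17^1 = -33048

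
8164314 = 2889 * 2826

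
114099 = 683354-569255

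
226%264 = 226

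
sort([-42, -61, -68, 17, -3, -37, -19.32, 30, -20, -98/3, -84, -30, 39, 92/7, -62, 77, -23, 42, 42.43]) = [-84, -68, -62, -61, -42, -37, -98/3, -30, -23, -20, -19.32, -3, 92/7, 17, 30, 39, 42, 42.43, 77]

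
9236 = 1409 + 7827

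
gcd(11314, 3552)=2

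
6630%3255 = 120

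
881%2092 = 881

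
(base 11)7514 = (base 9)14561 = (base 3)111122001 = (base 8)23321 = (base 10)9937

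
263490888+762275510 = 1025766398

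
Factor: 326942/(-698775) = -1*2^1*3^(-1)*5^(-2)*11^(-1)*193^1 = -386/825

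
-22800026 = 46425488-69225514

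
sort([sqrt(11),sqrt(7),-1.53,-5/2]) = [-5/2,-1.53,sqrt(7),sqrt(11)]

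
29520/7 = 4217 + 1/7 ≈ 4217.14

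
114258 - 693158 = -578900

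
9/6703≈0.00134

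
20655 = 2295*9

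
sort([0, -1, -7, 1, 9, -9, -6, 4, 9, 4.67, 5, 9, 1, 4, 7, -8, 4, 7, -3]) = [-9, -8, -7, -6, -3, -1, 0, 1, 1, 4, 4, 4, 4.67, 5, 7, 7, 9, 9, 9]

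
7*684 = 4788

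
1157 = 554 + 603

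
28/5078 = 14/2539 ≈ 0.00551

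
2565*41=105165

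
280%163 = 117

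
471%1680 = 471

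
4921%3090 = 1831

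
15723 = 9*1747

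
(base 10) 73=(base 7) 133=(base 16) 49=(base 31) 2b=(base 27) 2j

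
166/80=83/40 ≈ 2.08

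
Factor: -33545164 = -1*2^2*8386291^1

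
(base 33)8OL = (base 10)9525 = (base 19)1776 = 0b10010100110101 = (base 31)9S8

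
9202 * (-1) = -9202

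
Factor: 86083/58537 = 58537^(-1)*86083^1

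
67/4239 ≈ 0.0158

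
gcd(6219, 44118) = 9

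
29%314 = 29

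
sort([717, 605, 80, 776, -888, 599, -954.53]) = [-954.53, -888, 80, 599, 605, 717, 776]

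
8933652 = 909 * 9828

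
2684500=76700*35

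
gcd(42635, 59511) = 1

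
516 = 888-372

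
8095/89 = 90+85/89 ≈ 90.96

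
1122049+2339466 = 3461515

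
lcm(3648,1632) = 62016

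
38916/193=201 + 123/193 ≈ 201.64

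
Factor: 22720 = 2^6*5^1*71^1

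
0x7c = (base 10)124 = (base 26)4k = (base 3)11121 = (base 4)1330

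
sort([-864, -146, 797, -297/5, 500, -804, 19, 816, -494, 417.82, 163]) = [-864, -804, -494, -146, -297/5, 19, 163, 417.82, 500, 797, 816]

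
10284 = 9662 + 622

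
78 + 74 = 152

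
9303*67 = 623301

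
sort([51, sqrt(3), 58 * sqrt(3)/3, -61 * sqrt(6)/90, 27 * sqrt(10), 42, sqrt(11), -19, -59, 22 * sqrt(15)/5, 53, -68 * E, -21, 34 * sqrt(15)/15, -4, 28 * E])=[-68 * E, -59, -21, -19, -4, -61 * sqrt(6)/90, sqrt(3), sqrt(11), 34 * sqrt(15)/15, 22 * sqrt(15)/5, 58 * sqrt(3)/3, 42, 51, 53, 28 * E, 27 * sqrt(10)]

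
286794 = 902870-616076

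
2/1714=1/857 ≈ 0.00117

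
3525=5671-2146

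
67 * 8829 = 591543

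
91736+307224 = 398960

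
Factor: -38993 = -1 * 38993^1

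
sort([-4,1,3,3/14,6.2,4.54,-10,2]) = [-10,-4,3/14,1,2,3,4.54,6.2]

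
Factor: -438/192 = -1*2^ (-5)*73^1 = -73/32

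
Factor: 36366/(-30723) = -1 * 2^1 * 7^(-2) * 29^1 = -58/49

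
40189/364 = 110 + 149/364 ≈ 110.41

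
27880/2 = 13940 = 13940.00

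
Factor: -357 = -1 * 3^1 * 7^1 * 17^1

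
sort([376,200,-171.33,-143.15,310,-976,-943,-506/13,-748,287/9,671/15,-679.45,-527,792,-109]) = [-976,-943,-748,-679.45,-527,-171.33,-143.15,-109,-506/13,287/9,671/15,200,310,376,792]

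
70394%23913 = 22568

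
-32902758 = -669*49182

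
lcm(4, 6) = 12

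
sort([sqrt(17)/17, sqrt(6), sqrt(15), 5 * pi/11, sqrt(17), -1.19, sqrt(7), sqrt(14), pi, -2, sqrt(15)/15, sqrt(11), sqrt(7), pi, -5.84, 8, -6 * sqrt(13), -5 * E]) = [-6 * sqrt(13), -5 * E, -5.84, -2, -1.19, sqrt(17)/17, sqrt(15)/15, 5 * pi/11, sqrt(6), sqrt(7), sqrt(7), pi, pi, sqrt(11), sqrt(14), sqrt(15), sqrt(17), 8]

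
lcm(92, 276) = 276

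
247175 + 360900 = 608075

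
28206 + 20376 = 48582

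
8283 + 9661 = 17944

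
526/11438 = 263/5719 ≈ 0.0460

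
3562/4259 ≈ 0.836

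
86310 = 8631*10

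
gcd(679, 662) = 1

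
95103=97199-2096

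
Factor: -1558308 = -1*2^2*3^1*31^1*59^1*71^1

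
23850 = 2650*9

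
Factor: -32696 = -1*2^3*61^1*67^1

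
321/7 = 45 + 6/7 ≈ 45.86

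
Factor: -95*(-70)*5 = 2^1*5^3*7^1*19^1 = 33250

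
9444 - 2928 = 6516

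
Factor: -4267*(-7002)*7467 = 2^1*3^3*17^1*19^1*131^1*251^1*389^1 = 223095546378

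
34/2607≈0.0130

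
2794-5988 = -3194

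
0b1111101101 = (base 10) 1005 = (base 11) 834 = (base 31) 11d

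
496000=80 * 6200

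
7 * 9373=65611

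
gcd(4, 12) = 4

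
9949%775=649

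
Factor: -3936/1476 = -1*2^3*3^(-1) = -8/3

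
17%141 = 17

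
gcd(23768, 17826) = 5942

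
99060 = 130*762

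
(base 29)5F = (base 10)160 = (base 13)C4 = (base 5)1120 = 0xA0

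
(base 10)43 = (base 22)1l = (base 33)1a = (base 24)1j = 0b101011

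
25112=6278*4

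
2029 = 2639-610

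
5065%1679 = 28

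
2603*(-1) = -2603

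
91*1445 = 131495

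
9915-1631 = 8284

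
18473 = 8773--9700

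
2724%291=105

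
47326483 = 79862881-32536398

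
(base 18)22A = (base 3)221201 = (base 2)1010110110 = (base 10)694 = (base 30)N4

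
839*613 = 514307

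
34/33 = 1 + 1/33 ≈ 1.03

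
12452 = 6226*2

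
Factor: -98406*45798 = -1*2^2*3^3*7^1*11^1*17^1*71^1*449^1 = -4506797988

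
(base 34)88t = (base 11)71a1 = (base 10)9549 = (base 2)10010101001101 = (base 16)254d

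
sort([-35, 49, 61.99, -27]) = [-35, -27, 49, 61.99]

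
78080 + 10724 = 88804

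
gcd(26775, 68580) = 45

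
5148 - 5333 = -185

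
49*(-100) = -4900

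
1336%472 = 392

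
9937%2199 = 1141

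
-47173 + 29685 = -17488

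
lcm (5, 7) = 35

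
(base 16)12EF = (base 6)34235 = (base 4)1023233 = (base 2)1001011101111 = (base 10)4847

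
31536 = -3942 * (-8) 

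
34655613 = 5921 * 5853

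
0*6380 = 0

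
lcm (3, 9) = 9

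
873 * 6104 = 5328792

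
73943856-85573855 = -11629999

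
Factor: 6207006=2^1*3^1*13^1*17^1*31^1*151^1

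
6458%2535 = 1388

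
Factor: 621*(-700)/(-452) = 3^3*5^2*7^1*23^1*113^(-1) = 108675/113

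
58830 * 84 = 4941720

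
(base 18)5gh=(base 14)9b7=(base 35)1k0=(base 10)1925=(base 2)11110000101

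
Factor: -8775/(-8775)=1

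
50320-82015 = -31695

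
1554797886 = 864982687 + 689815199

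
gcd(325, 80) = 5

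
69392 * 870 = 60371040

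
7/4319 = 1/617 ≈ 0.00162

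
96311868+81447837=177759705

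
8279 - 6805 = 1474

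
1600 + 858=2458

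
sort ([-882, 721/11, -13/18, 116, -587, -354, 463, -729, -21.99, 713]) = [-882, -729, -587, -354, -21.99, -13/18, 721/11, 116, 463, 713]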